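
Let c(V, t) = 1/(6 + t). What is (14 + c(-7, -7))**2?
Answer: 169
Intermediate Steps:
(14 + c(-7, -7))**2 = (14 + 1/(6 - 7))**2 = (14 + 1/(-1))**2 = (14 - 1)**2 = 13**2 = 169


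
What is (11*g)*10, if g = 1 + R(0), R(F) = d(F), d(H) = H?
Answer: 110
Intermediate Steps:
R(F) = F
g = 1 (g = 1 + 0 = 1)
(11*g)*10 = (11*1)*10 = 11*10 = 110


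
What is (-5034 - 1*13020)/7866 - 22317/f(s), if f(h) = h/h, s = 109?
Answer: -9753532/437 ≈ -22319.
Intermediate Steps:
f(h) = 1
(-5034 - 1*13020)/7866 - 22317/f(s) = (-5034 - 1*13020)/7866 - 22317/1 = (-5034 - 13020)*(1/7866) - 22317*1 = -18054*1/7866 - 22317 = -1003/437 - 22317 = -9753532/437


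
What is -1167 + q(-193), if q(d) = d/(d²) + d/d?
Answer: -225039/193 ≈ -1166.0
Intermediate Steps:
q(d) = 1 + 1/d (q(d) = d/d² + 1 = 1/d + 1 = 1 + 1/d)
-1167 + q(-193) = -1167 + (1 - 193)/(-193) = -1167 - 1/193*(-192) = -1167 + 192/193 = -225039/193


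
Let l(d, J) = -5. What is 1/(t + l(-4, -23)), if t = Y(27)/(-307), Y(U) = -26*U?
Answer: -307/833 ≈ -0.36855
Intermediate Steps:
t = 702/307 (t = -26*27/(-307) = -702*(-1/307) = 702/307 ≈ 2.2866)
1/(t + l(-4, -23)) = 1/(702/307 - 5) = 1/(-833/307) = -307/833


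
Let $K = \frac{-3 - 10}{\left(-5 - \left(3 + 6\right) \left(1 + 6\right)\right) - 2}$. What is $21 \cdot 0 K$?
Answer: $0$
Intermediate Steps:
$K = \frac{13}{70}$ ($K = - \frac{13}{\left(-5 - 9 \cdot 7\right) - 2} = - \frac{13}{\left(-5 - 63\right) - 2} = - \frac{13}{-68 - 2} = - \frac{13}{-70} = \left(-13\right) \left(- \frac{1}{70}\right) = \frac{13}{70} \approx 0.18571$)
$21 \cdot 0 K = 21 \cdot 0 \cdot \frac{13}{70} = 0 \cdot \frac{13}{70} = 0$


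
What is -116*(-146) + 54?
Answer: 16990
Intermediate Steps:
-116*(-146) + 54 = 16936 + 54 = 16990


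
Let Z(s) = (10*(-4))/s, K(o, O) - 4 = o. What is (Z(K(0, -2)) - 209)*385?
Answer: -84315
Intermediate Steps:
K(o, O) = 4 + o
Z(s) = -40/s
(Z(K(0, -2)) - 209)*385 = (-40/(4 + 0) - 209)*385 = (-40/4 - 209)*385 = (-40*¼ - 209)*385 = (-10 - 209)*385 = -219*385 = -84315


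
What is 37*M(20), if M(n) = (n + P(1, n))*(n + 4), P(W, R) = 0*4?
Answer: 17760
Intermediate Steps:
P(W, R) = 0
M(n) = n*(4 + n) (M(n) = (n + 0)*(n + 4) = n*(4 + n))
37*M(20) = 37*(20*(4 + 20)) = 37*(20*24) = 37*480 = 17760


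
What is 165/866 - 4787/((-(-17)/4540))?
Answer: -18820757875/14722 ≈ -1.2784e+6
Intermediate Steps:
165/866 - 4787/((-(-17)/4540)) = 165*(1/866) - 4787/((-(-17)/4540)) = 165/866 - 4787/((-1*(-17/4540))) = 165/866 - 4787/17/4540 = 165/866 - 4787*4540/17 = 165/866 - 21732980/17 = -18820757875/14722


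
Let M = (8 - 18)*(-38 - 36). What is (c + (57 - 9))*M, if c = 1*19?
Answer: 49580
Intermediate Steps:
c = 19
M = 740 (M = -10*(-74) = 740)
(c + (57 - 9))*M = (19 + (57 - 9))*740 = (19 + 48)*740 = 67*740 = 49580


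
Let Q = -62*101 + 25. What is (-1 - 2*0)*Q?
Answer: 6237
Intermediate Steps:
Q = -6237 (Q = -6262 + 25 = -6237)
(-1 - 2*0)*Q = (-1 - 2*0)*(-6237) = (-1 + 0)*(-6237) = -1*(-6237) = 6237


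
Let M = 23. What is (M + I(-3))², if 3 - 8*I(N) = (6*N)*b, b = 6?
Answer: 87025/64 ≈ 1359.8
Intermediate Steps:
I(N) = 3/8 - 9*N/2 (I(N) = 3/8 - 6*N*6/8 = 3/8 - 9*N/2)
(M + I(-3))² = (23 + (3/8 - 9/2*(-3)))² = (23 + (3/8 + 27/2))² = (23 + 111/8)² = (295/8)² = 87025/64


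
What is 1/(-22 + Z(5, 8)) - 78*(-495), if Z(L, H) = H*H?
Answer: 1621621/42 ≈ 38610.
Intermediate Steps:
Z(L, H) = H²
1/(-22 + Z(5, 8)) - 78*(-495) = 1/(-22 + 8²) - 78*(-495) = 1/(-22 + 64) + 38610 = 1/42 + 38610 = 1621621/42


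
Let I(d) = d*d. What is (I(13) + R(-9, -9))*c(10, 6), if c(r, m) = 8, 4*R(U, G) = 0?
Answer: 1352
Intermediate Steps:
R(U, G) = 0 (R(U, G) = (¼)*0 = 0)
I(d) = d²
(I(13) + R(-9, -9))*c(10, 6) = (13² + 0)*8 = (169 + 0)*8 = 169*8 = 1352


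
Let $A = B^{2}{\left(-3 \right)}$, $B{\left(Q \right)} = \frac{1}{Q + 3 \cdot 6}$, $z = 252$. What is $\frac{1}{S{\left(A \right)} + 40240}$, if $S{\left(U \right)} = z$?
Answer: $\frac{1}{40492} \approx 2.4696 \cdot 10^{-5}$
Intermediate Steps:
$B{\left(Q \right)} = \frac{1}{18 + Q}$ ($B{\left(Q \right)} = \frac{1}{Q + 18} = \frac{1}{18 + Q}$)
$A = \frac{1}{225}$ ($A = \left(\frac{1}{18 - 3}\right)^{2} = \left(\frac{1}{15}\right)^{2} = \frac{1}{225} \approx 0.0044444$)
$S{\left(U \right)} = 252$
$\frac{1}{S{\left(A \right)} + 40240} = \frac{1}{252 + 40240} = \frac{1}{40492}$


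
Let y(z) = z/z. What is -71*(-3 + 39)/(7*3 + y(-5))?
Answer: -1278/11 ≈ -116.18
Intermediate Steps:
y(z) = 1
-71*(-3 + 39)/(7*3 + y(-5)) = -71*(-3 + 39)/(7*3 + 1) = -2556/(21 + 1) = -2556/22 = -71*18/11 = -1278/11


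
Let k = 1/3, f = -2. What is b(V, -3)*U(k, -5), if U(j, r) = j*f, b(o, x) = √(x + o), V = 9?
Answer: -2*√6/3 ≈ -1.6330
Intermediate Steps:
b(o, x) = √(o + x)
k = ⅓ ≈ 0.33333
U(j, r) = -2*j (U(j, r) = j*(-2) = -2*j)
b(V, -3)*U(k, -5) = √(9 - 3)*(-2*⅓) = √6*(-⅔) = -2*√6/3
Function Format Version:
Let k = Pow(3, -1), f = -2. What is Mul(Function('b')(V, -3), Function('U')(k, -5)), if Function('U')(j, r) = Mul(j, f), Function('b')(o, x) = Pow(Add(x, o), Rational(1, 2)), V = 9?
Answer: Mul(Rational(-2, 3), Pow(6, Rational(1, 2))) ≈ -1.6330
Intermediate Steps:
Function('b')(o, x) = Pow(Add(o, x), Rational(1, 2))
k = Rational(1, 3) ≈ 0.33333
Function('U')(j, r) = Mul(-2, j) (Function('U')(j, r) = Mul(j, -2) = Mul(-2, j))
Mul(Function('b')(V, -3), Function('U')(k, -5)) = Mul(Pow(Add(9, -3), Rational(1, 2)), Mul(-2, Rational(1, 3))) = Mul(Pow(6, Rational(1, 2)), Rational(-2, 3)) = Mul(Rational(-2, 3), Pow(6, Rational(1, 2)))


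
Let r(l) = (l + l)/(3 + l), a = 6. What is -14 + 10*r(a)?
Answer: -2/3 ≈ -0.66667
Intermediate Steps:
r(l) = 2*l/(3 + l) (r(l) = (2*l)/(3 + l) = 2*l/(3 + l))
-14 + 10*r(a) = -14 + 10*(2*6/(3 + 6)) = -14 + 10*(2*6/9) = -14 + 10*(2*6*(1/9)) = -14 + 10*(4/3) = -14 + 40/3 = -2/3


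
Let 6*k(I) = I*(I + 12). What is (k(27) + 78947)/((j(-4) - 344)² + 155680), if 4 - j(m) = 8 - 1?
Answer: 158245/552178 ≈ 0.28658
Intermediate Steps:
k(I) = I*(12 + I)/6 (k(I) = (I*(I + 12))/6 = (I*(12 + I))/6 = I*(12 + I)/6)
j(m) = -3 (j(m) = 4 - (8 - 1) = 4 - 1*7 = 4 - 7 = -3)
(k(27) + 78947)/((j(-4) - 344)² + 155680) = ((⅙)*27*(12 + 27) + 78947)/((-3 - 344)² + 155680) = ((⅙)*27*39 + 78947)/((-347)² + 155680) = (351/2 + 78947)/(120409 + 155680) = (158245/2)/276089 = (158245/2)*(1/276089) = 158245/552178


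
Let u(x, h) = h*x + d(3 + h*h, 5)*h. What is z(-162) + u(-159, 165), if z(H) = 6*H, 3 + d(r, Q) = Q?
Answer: -26877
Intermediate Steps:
d(r, Q) = -3 + Q
u(x, h) = 2*h + h*x (u(x, h) = h*x + (-3 + 5)*h = h*x + 2*h = 2*h + h*x)
z(-162) + u(-159, 165) = 6*(-162) + 165*(2 - 159) = -972 + 165*(-157) = -972 - 25905 = -26877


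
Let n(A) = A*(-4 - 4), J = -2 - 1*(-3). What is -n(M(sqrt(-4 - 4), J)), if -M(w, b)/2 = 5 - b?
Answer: -64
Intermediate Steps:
J = 1 (J = -2 + 3 = 1)
M(w, b) = -10 + 2*b (M(w, b) = -2*(5 - b) = -10 + 2*b)
n(A) = -8*A (n(A) = A*(-8) = -8*A)
-n(M(sqrt(-4 - 4), J)) = -(-8)*(-10 + 2*1) = -(-8)*(-10 + 2) = -(-8)*(-8) = -1*64 = -64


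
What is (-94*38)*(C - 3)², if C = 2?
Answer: -3572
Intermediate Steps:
(-94*38)*(C - 3)² = (-94*38)*(2 - 3)² = -3572*(-1)² = -3572*1 = -3572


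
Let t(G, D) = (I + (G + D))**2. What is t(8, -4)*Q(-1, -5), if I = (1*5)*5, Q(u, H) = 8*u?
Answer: -6728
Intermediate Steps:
I = 25 (I = 5*5 = 25)
t(G, D) = (25 + D + G)**2 (t(G, D) = (25 + (G + D))**2 = (25 + (D + G))**2 = (25 + D + G)**2)
t(8, -4)*Q(-1, -5) = (25 - 4 + 8)**2*(8*(-1)) = 29**2*(-8) = 841*(-8) = -6728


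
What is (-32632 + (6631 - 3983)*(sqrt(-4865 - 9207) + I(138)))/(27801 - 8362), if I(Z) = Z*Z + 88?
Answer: 50628904/19439 + 5296*I*sqrt(3518)/19439 ≈ 2604.5 + 16.159*I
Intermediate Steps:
I(Z) = 88 + Z**2 (I(Z) = Z**2 + 88 = 88 + Z**2)
(-32632 + (6631 - 3983)*(sqrt(-4865 - 9207) + I(138)))/(27801 - 8362) = (-32632 + (6631 - 3983)*(sqrt(-4865 - 9207) + (88 + 138**2)))/(27801 - 8362) = (-32632 + 2648*(sqrt(-14072) + (88 + 19044)))/19439 = (-32632 + 2648*(2*I*sqrt(3518) + 19132))*(1/19439) = (-32632 + 2648*(19132 + 2*I*sqrt(3518)))*(1/19439) = (-32632 + (50661536 + 5296*I*sqrt(3518)))*(1/19439) = (50628904 + 5296*I*sqrt(3518))*(1/19439) = 50628904/19439 + 5296*I*sqrt(3518)/19439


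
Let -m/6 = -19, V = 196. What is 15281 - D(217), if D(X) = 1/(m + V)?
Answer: 4737109/310 ≈ 15281.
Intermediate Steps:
m = 114 (m = -6*(-19) = 114)
D(X) = 1/310 (D(X) = 1/(114 + 196) = 1/310)
15281 - D(217) = 15281 - 1*1/310 = 15281 - 1/310 = 4737109/310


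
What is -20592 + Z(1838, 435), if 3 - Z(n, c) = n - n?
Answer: -20589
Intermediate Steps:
Z(n, c) = 3 (Z(n, c) = 3 - (n - n) = 3 - 1*0 = 3 + 0 = 3)
-20592 + Z(1838, 435) = -20592 + 3 = -20589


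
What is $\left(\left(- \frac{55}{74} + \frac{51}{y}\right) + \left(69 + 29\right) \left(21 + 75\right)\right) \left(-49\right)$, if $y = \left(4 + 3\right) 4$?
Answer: $- \frac{68234635}{148} \approx -4.6105 \cdot 10^{5}$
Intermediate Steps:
$y = 28$ ($y = 7 \cdot 4 = 28$)
$\left(\left(- \frac{55}{74} + \frac{51}{y}\right) + \left(69 + 29\right) \left(21 + 75\right)\right) \left(-49\right) = \left(\left(- \frac{55}{74} + \frac{51}{28}\right) + \left(69 + 29\right) \left(21 + 75\right)\right) \left(-49\right) = \left(\left(\left(-55\right) \frac{1}{74} + 51 \cdot \frac{1}{28}\right) + 98 \cdot 96\right) \left(-49\right) = \left(\left(- \frac{55}{74} + \frac{51}{28}\right) + 9408\right) \left(-49\right) = \left(\frac{1117}{1036} + 9408\right) \left(-49\right) = \frac{9747805}{1036} \left(-49\right) = - \frac{68234635}{148}$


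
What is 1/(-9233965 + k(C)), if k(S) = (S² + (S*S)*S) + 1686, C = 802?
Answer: 1/507260533 ≈ 1.9714e-9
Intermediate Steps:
k(S) = 1686 + S² + S³ (k(S) = (S² + S²*S) + 1686 = (S² + S³) + 1686 = 1686 + S² + S³)
1/(-9233965 + k(C)) = 1/(-9233965 + (1686 + 802² + 802³)) = 1/(-9233965 + (1686 + 643204 + 515849608)) = 1/(-9233965 + 516494498) = 1/507260533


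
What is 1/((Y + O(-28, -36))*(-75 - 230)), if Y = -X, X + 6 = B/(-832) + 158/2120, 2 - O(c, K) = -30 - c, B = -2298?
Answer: -22048/48171639 ≈ -0.00045770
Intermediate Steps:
O(c, K) = 32 + c (O(c, K) = 2 - (-30 - c) = 2 + (30 + c) = 32 + c)
X = -348739/110240 (X = -6 + (-2298/(-832) + 158/2120) = -6 + (-2298*(-1/832) + 158*(1/2120)) = -6 + (1149/416 + 79/1060) = -6 + 312701/110240 = -348739/110240 ≈ -3.1635)
Y = 348739/110240 (Y = -1*(-348739/110240) = 348739/110240 ≈ 3.1635)
1/((Y + O(-28, -36))*(-75 - 230)) = 1/((348739/110240 + (32 - 28))*(-75 - 230)) = 1/((348739/110240 + 4)*(-305)) = 1/((789699/110240)*(-305)) = 1/(-48171639/22048) = -22048/48171639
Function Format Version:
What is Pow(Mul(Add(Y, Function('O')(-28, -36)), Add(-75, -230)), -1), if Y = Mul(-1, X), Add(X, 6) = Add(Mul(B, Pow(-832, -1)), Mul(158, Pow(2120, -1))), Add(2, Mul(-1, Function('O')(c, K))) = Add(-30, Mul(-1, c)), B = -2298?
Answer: Rational(-22048, 48171639) ≈ -0.00045770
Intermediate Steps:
Function('O')(c, K) = Add(32, c) (Function('O')(c, K) = Add(2, Mul(-1, Add(-30, Mul(-1, c)))) = Add(2, Add(30, c)) = Add(32, c))
X = Rational(-348739, 110240) (X = Add(-6, Add(Mul(-2298, Pow(-832, -1)), Mul(158, Pow(2120, -1)))) = Add(-6, Add(Mul(-2298, Rational(-1, 832)), Mul(158, Rational(1, 2120)))) = Add(-6, Add(Rational(1149, 416), Rational(79, 1060))) = Add(-6, Rational(312701, 110240)) = Rational(-348739, 110240) ≈ -3.1635)
Y = Rational(348739, 110240) (Y = Mul(-1, Rational(-348739, 110240)) = Rational(348739, 110240) ≈ 3.1635)
Pow(Mul(Add(Y, Function('O')(-28, -36)), Add(-75, -230)), -1) = Pow(Mul(Add(Rational(348739, 110240), Add(32, -28)), Add(-75, -230)), -1) = Pow(Mul(Add(Rational(348739, 110240), 4), -305), -1) = Pow(Mul(Rational(789699, 110240), -305), -1) = Pow(Rational(-48171639, 22048), -1) = Rational(-22048, 48171639)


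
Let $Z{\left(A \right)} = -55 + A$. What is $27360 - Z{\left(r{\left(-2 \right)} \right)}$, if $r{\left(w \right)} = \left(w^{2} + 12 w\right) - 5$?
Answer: $27440$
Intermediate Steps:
$r{\left(w \right)} = -5 + w^{2} + 12 w$
$27360 - Z{\left(r{\left(-2 \right)} \right)} = 27360 - \left(-55 + \left(-5 + \left(-2\right)^{2} + 12 \left(-2\right)\right)\right) = 27360 - \left(-55 - 25\right) = 27360 - -80 = 27360 + 80 = 27440$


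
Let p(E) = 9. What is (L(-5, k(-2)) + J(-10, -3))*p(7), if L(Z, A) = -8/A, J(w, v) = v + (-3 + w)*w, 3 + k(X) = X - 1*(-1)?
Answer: 1161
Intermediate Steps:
k(X) = -2 + X (k(X) = -3 + (X - 1*(-1)) = -3 + (X + 1) = -3 + (1 + X) = -2 + X)
J(w, v) = v + w*(-3 + w)
(L(-5, k(-2)) + J(-10, -3))*p(7) = (-8/(-2 - 2) + (-3 + (-10)**2 - 3*(-10)))*9 = (-8/(-4) + (-3 + 100 + 30))*9 = (-8*(-1/4) + 127)*9 = (2 + 127)*9 = 129*9 = 1161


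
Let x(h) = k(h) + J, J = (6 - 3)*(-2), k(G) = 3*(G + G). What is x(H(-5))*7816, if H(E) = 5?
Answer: 187584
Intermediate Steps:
k(G) = 6*G (k(G) = 3*(2*G) = 6*G)
J = -6 (J = 3*(-2) = -6)
x(h) = -6 + 6*h (x(h) = 6*h - 6 = -6 + 6*h)
x(H(-5))*7816 = (-6 + 6*5)*7816 = (-6 + 30)*7816 = 24*7816 = 187584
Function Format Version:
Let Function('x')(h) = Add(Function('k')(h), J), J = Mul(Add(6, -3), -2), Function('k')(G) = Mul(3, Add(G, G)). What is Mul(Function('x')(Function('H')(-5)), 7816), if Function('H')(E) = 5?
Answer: 187584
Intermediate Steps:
Function('k')(G) = Mul(6, G) (Function('k')(G) = Mul(3, Mul(2, G)) = Mul(6, G))
J = -6 (J = Mul(3, -2) = -6)
Function('x')(h) = Add(-6, Mul(6, h)) (Function('x')(h) = Add(Mul(6, h), -6) = Add(-6, Mul(6, h)))
Mul(Function('x')(Function('H')(-5)), 7816) = Mul(Add(-6, Mul(6, 5)), 7816) = Mul(Add(-6, 30), 7816) = Mul(24, 7816) = 187584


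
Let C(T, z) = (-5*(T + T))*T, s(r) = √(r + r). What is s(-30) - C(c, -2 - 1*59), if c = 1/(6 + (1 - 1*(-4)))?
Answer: 10/121 + 2*I*√15 ≈ 0.082645 + 7.746*I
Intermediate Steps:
s(r) = √2*√r (s(r) = √(2*r) = √2*√r)
c = 1/11 (c = 1/(6 + (1 + 4)) = 1/(6 + 5) = 1/11 ≈ 0.090909)
C(T, z) = -10*T² (C(T, z) = (-10*T)*T = -10*T²)
s(-30) - C(c, -2 - 1*59) = √2*√(-30) - (-10)*(1/11)² = √2*(I*√30) - (-10)/121 = 2*I*√15 - 1*(-10/121) = 2*I*√15 + 10/121 = 10/121 + 2*I*√15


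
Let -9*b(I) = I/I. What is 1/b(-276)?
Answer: -9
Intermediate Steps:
b(I) = -⅑ (b(I) = -I/(9*I) = -⅑*1 = -⅑)
1/b(-276) = 1/(-⅑) = -9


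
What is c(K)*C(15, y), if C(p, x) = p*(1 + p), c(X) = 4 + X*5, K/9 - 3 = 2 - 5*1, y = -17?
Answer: 960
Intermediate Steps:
K = 0 (K = 27 + 9*(2 - 5*1) = 27 + 9*(2 - 5) = 27 + 9*(-3) = 27 - 27 = 0)
c(X) = 4 + 5*X
c(K)*C(15, y) = (4 + 5*0)*(15*(1 + 15)) = (4 + 0)*(15*16) = 4*240 = 960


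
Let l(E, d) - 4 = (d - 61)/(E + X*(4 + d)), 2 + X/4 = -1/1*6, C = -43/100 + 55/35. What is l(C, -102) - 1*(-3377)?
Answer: 7424558519/2195999 ≈ 3380.9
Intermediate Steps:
C = 799/700 (C = -43*1/100 + 55*(1/35) = -43/100 + 11/7 = 799/700 ≈ 1.1414)
X = -32 (X = -8 + 4*(-1/1*6) = -8 + 4*(-1*1*6) = -8 + 4*(-1*6) = -8 + 4*(-6) = -8 - 24 = -32)
l(E, d) = 4 + (-61 + d)/(-128 + E - 32*d) (l(E, d) = 4 + (d - 61)/(E - 32*(4 + d)) = 4 + (-61 + d)/(E + (-128 - 32*d)) = 4 + (-61 + d)/(-128 + E - 32*d))
l(C, -102) - 1*(-3377) = (573 - 4*799/700 + 127*(-102))/(128 - 1*799/700 + 32*(-102)) - 1*(-3377) = (573 - 799/175 - 12954)/(128 - 799/700 - 3264) + 3377 = -2167474/175/(-2195999/700) + 3377 = -700/2195999*(-2167474/175) + 3377 = 8669896/2195999 + 3377 = 7424558519/2195999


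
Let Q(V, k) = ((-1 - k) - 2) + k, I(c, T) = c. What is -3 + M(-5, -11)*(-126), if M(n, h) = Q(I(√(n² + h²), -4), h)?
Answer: 375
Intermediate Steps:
Q(V, k) = -3 (Q(V, k) = (-3 - k) + k = -3)
M(n, h) = -3
-3 + M(-5, -11)*(-126) = -3 - 3*(-126) = -3 + 378 = 375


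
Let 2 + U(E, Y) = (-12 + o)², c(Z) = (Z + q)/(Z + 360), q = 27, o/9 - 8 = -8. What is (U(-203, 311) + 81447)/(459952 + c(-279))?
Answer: 734301/4139540 ≈ 0.17739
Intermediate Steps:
o = 0 (o = 72 + 9*(-8) = 72 - 72 = 0)
c(Z) = (27 + Z)/(360 + Z) (c(Z) = (Z + 27)/(Z + 360) = (27 + Z)/(360 + Z))
U(E, Y) = 142 (U(E, Y) = -2 + (-12 + 0)² = -2 + (-12)² = -2 + 144 = 142)
(U(-203, 311) + 81447)/(459952 + c(-279)) = (142 + 81447)/(459952 + (27 - 279)/(360 - 279)) = 81589/(459952 - 252/81) = 81589/(459952 + (1/81)*(-252)) = 81589/(459952 - 28/9) = 81589/(4139540/9) = 81589*(9/4139540) = 734301/4139540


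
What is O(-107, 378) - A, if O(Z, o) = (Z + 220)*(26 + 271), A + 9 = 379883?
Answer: -346313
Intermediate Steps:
A = 379874 (A = -9 + 379883 = 379874)
O(Z, o) = 65340 + 297*Z (O(Z, o) = (220 + Z)*297 = 65340 + 297*Z)
O(-107, 378) - A = (65340 + 297*(-107)) - 1*379874 = (65340 - 31779) - 379874 = 33561 - 379874 = -346313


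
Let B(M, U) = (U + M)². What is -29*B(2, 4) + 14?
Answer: -1030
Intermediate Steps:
B(M, U) = (M + U)²
-29*B(2, 4) + 14 = -29*(2 + 4)² + 14 = -29*6² + 14 = -29*36 + 14 = -1044 + 14 = -1030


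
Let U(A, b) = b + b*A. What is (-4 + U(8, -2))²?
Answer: 484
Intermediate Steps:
U(A, b) = b + A*b
(-4 + U(8, -2))² = (-4 - 2*(1 + 8))² = (-4 - 2*9)² = (-4 - 18)² = (-22)² = 484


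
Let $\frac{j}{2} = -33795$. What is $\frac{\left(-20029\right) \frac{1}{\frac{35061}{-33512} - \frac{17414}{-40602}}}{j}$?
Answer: $- \frac{2271045287708}{4731124006905} \approx -0.48002$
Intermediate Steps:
$j = -67590$ ($j = 2 \left(-33795\right) = -67590$)
$\frac{\left(-20029\right) \frac{1}{\frac{35061}{-33512} - \frac{17414}{-40602}}}{j} = \frac{\left(-20029\right) \frac{1}{\frac{35061}{-33512} - \frac{17414}{-40602}}}{-67590} = - \frac{20029}{35061 \left(- \frac{1}{33512}\right) - - \frac{8707}{20301}} \left(- \frac{1}{67590}\right) = - \frac{20029}{- \frac{35061}{33512} + \frac{8707}{20301}} \left(- \frac{1}{67590}\right) = - \frac{20029}{- \frac{419984377}{680327112}} \left(- \frac{1}{67590}\right) = \left(-20029\right) \left(- \frac{680327112}{419984377}\right) \left(- \frac{1}{67590}\right) = \frac{13626271726248}{419984377} \left(- \frac{1}{67590}\right) = - \frac{2271045287708}{4731124006905}$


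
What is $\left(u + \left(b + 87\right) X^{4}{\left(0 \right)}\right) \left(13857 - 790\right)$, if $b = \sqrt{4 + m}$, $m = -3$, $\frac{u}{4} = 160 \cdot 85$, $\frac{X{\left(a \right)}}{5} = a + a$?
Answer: $710844800$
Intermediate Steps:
$X{\left(a \right)} = 10 a$ ($X{\left(a \right)} = 5 \left(a + a\right) = 5 \cdot 2 a = 10 a$)
$u = 54400$ ($u = 4 \cdot 160 \cdot 85 = 4 \cdot 13600 = 54400$)
$b = 1$ ($b = \sqrt{4 - 3} = \sqrt{1} = 1$)
$\left(u + \left(b + 87\right) X^{4}{\left(0 \right)}\right) \left(13857 - 790\right) = \left(54400 + \left(1 + 87\right) \left(10 \cdot 0\right)^{4}\right) \left(13857 - 790\right) = \left(54400 + 88 \cdot 0^{4}\right) 13067 = \left(54400 + 88 \cdot 0\right) 13067 = \left(54400 + 0\right) 13067 = 54400 \cdot 13067 = 710844800$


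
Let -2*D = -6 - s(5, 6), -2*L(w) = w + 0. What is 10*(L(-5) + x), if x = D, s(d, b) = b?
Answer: 85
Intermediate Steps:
L(w) = -w/2 (L(w) = -(w + 0)/2 = -w/2)
D = 6 (D = -(-6 - 1*6)/2 = -(-6 - 6)/2 = -½*(-12) = 6)
x = 6
10*(L(-5) + x) = 10*(-½*(-5) + 6) = 10*(5/2 + 6) = 10*(17/2) = 85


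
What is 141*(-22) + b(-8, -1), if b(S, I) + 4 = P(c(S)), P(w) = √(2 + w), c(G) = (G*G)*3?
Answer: -3106 + √194 ≈ -3092.1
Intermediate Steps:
c(G) = 3*G² (c(G) = G²*3 = 3*G²)
b(S, I) = -4 + √(2 + 3*S²)
141*(-22) + b(-8, -1) = 141*(-22) + (-4 + √(2 + 3*(-8)²)) = -3102 + (-4 + √(2 + 3*64)) = -3102 + (-4 + √(2 + 192)) = -3102 + (-4 + √194) = -3106 + √194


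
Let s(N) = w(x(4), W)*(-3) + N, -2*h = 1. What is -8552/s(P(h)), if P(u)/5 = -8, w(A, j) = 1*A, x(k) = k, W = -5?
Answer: 2138/13 ≈ 164.46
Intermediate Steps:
h = -½ (h = -½*1 = -½ ≈ -0.50000)
w(A, j) = A
P(u) = -40 (P(u) = 5*(-8) = -40)
s(N) = -12 + N (s(N) = 4*(-3) + N = -12 + N)
-8552/s(P(h)) = -8552/(-12 - 40) = -8552/(-52) = -8552*(-1/52) = 2138/13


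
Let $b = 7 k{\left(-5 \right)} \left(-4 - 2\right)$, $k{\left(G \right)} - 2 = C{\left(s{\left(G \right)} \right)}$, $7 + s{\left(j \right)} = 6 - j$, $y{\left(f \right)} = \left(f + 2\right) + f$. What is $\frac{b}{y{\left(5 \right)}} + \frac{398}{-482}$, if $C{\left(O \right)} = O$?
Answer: $- \frac{5260}{241} \approx -21.826$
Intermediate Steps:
$y{\left(f \right)} = 2 + 2 f$ ($y{\left(f \right)} = \left(2 + f\right) + f = 2 + 2 f$)
$s{\left(j \right)} = -1 - j$ ($s{\left(j \right)} = -7 - \left(-6 + j\right) = -1 - j$)
$k{\left(G \right)} = 1 - G$ ($k{\left(G \right)} = 2 - \left(1 + G\right) = 1 - G$)
$b = -252$ ($b = 7 \left(1 - -5\right) \left(-4 - 2\right) = 7 \left(1 + 5\right) \left(-4 - 2\right) = 7 \cdot 6 \left(-6\right) = 42 \left(-6\right) = -252$)
$\frac{b}{y{\left(5 \right)}} + \frac{398}{-482} = - \frac{252}{2 + 2 \cdot 5} + \frac{398}{-482} = - \frac{252}{2 + 10} + 398 \left(- \frac{1}{482}\right) = - \frac{252}{12} - \frac{199}{241} = \left(-252\right) \frac{1}{12} - \frac{199}{241} = -21 - \frac{199}{241} = - \frac{5260}{241}$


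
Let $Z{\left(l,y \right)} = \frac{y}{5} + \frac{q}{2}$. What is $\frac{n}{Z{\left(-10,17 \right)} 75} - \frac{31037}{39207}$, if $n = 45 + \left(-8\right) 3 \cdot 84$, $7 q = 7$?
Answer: $- \frac{19190071}{2548455} \approx -7.5301$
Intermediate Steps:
$q = 1$ ($q = \frac{1}{7} \cdot 7 = 1$)
$Z{\left(l,y \right)} = \frac{1}{2} + \frac{y}{5}$ ($Z{\left(l,y \right)} = \frac{y}{5} + 1 \cdot \frac{1}{2} = y \frac{1}{5} + 1 \cdot \frac{1}{2} = \frac{y}{5} + \frac{1}{2} = \frac{1}{2} + \frac{y}{5}$)
$n = -1971$ ($n = 45 - 2016 = -1971$)
$\frac{n}{Z{\left(-10,17 \right)} 75} - \frac{31037}{39207} = - \frac{1971}{\left(\frac{1}{2} + \frac{1}{5} \cdot 17\right) 75} - \frac{31037}{39207} = - \frac{1971}{\left(\frac{1}{2} + \frac{17}{5}\right) 75} - \frac{31037}{39207} = - \frac{1971}{\frac{39}{10} \cdot 75} - \frac{31037}{39207} = - \frac{1971}{\frac{585}{2}} - \frac{31037}{39207} = \left(-1971\right) \frac{2}{585} - \frac{31037}{39207} = - \frac{438}{65} - \frac{31037}{39207} = - \frac{19190071}{2548455}$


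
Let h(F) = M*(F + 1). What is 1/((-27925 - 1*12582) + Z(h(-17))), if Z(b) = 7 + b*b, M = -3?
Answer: -1/38196 ≈ -2.6181e-5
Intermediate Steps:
h(F) = -3 - 3*F (h(F) = -3*(F + 1) = -3*(1 + F) = -3 - 3*F)
Z(b) = 7 + b**2
1/((-27925 - 1*12582) + Z(h(-17))) = 1/((-27925 - 1*12582) + (7 + (-3 - 3*(-17))**2)) = 1/((-27925 - 12582) + (7 + (-3 + 51)**2)) = 1/(-40507 + (7 + 48**2)) = 1/(-40507 + (7 + 2304)) = 1/(-40507 + 2311) = 1/(-38196) = -1/38196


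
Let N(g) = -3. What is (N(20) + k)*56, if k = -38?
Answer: -2296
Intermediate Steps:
(N(20) + k)*56 = (-3 - 38)*56 = -41*56 = -2296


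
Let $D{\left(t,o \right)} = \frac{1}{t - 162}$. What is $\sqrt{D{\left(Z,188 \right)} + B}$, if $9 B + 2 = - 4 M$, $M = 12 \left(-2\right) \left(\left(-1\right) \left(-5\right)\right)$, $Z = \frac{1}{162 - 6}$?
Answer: $\frac{\sqrt{305226524314}}{75813} \approx 7.2873$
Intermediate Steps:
$Z = \frac{1}{156} \approx 0.0064103$
$D{\left(t,o \right)} = \frac{1}{-162 + t}$
$M = -120$ ($M = \left(-24\right) 5 = -120$)
$B = \frac{478}{9}$ ($B = - \frac{2}{9} + \frac{\left(-4\right) \left(-120\right)}{9} = - \frac{2}{9} + \frac{1}{9} \cdot 480 = - \frac{2}{9} + \frac{160}{3} = \frac{478}{9} \approx 53.111$)
$\sqrt{D{\left(Z,188 \right)} + B} = \sqrt{\frac{1}{-162 + \frac{1}{156}} + \frac{478}{9}} = \sqrt{\frac{1}{- \frac{25271}{156}} + \frac{478}{9}} = \sqrt{- \frac{156}{25271} + \frac{478}{9}} = \sqrt{\frac{12078134}{227439}} = \frac{\sqrt{305226524314}}{75813}$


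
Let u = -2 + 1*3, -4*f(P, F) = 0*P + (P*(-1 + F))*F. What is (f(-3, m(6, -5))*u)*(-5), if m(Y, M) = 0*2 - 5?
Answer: -225/2 ≈ -112.50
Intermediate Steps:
m(Y, M) = -5 (m(Y, M) = 0 - 5 = -5)
f(P, F) = -F*P*(-1 + F)/4 (f(P, F) = -(0*P + (P*(-1 + F))*F)/4 = -(0 + F*P*(-1 + F))/4 = -F*P*(-1 + F)/4)
u = 1 (u = -2 + 3 = 1)
(f(-3, m(6, -5))*u)*(-5) = (((1/4)*(-5)*(-3)*(1 - 1*(-5)))*1)*(-5) = (((1/4)*(-5)*(-3)*(1 + 5))*1)*(-5) = (((1/4)*(-5)*(-3)*6)*1)*(-5) = ((45/2)*1)*(-5) = (45/2)*(-5) = -225/2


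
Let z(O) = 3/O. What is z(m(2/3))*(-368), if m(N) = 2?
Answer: -552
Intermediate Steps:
z(m(2/3))*(-368) = (3/2)*(-368) = -552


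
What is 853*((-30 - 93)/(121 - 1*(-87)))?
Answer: -104919/208 ≈ -504.42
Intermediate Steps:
853*((-30 - 93)/(121 - 1*(-87))) = 853*(-123/(121 + 87)) = 853*(-123/208) = -104919/208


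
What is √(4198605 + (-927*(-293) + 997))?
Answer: √4471213 ≈ 2114.5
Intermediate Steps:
√(4198605 + (-927*(-293) + 997)) = √(4198605 + (271611 + 997)) = √(4198605 + 272608) = √4471213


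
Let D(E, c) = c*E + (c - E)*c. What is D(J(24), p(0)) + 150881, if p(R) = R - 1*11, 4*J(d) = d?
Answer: 151002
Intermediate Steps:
J(d) = d/4
p(R) = -11 + R (p(R) = R - 11 = -11 + R)
D(E, c) = E*c + c*(c - E)
D(J(24), p(0)) + 150881 = (-11 + 0)² + 150881 = (-11)² + 150881 = 121 + 150881 = 151002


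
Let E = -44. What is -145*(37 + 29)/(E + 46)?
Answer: -4785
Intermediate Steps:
-145*(37 + 29)/(E + 46) = -145*(37 + 29)/(-44 + 46) = -9570/2 = -145*33 = -4785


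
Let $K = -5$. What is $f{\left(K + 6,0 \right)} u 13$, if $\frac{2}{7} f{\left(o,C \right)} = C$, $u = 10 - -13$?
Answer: $0$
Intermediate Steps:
$u = 23$ ($u = 10 + 13 = 23$)
$f{\left(o,C \right)} = \frac{7 C}{2}$
$f{\left(K + 6,0 \right)} u 13 = \frac{7}{2} \cdot 0 \cdot 23 \cdot 13 = 0 \cdot 23 \cdot 13 = 0 \cdot 13 = 0$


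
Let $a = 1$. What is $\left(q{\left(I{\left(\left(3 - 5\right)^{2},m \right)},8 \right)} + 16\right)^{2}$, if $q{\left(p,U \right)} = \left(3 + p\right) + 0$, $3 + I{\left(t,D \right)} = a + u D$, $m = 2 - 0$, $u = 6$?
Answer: $841$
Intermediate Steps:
$m = 2$ ($m = 2 + 0 = 2$)
$I{\left(t,D \right)} = -2 + 6 D$ ($I{\left(t,D \right)} = -3 + \left(1 + 6 D\right) = -2 + 6 D$)
$q{\left(p,U \right)} = 3 + p$
$\left(q{\left(I{\left(\left(3 - 5\right)^{2},m \right)},8 \right)} + 16\right)^{2} = \left(\left(3 + \left(-2 + 6 \cdot 2\right)\right) + 16\right)^{2} = \left(\left(3 + \left(-2 + 12\right)\right) + 16\right)^{2} = \left(\left(3 + 10\right) + 16\right)^{2} = \left(13 + 16\right)^{2} = 29^{2} = 841$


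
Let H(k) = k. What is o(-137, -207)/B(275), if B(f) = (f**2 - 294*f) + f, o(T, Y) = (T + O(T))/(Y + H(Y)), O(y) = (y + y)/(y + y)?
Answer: -34/512325 ≈ -6.6364e-5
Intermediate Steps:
O(y) = 1 (O(y) = (2*y)/((2*y)) = (2*y)*(1/(2*y)) = 1)
o(T, Y) = (1 + T)/(2*Y) (o(T, Y) = (T + 1)/(Y + Y) = (1 + T)/((2*Y)) = (1 + T)*(1/(2*Y)) = (1 + T)/(2*Y))
B(f) = f**2 - 293*f
o(-137, -207)/B(275) = ((1/2)*(1 - 137)/(-207))/((275*(-293 + 275))) = ((1/2)*(-1/207)*(-136))/((275*(-18))) = (68/207)/(-4950) = (68/207)*(-1/4950) = -34/512325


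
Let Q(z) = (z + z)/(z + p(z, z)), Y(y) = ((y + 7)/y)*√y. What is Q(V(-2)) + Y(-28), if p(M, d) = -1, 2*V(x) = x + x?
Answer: 4/3 + 3*I*√7/2 ≈ 1.3333 + 3.9686*I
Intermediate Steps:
Y(y) = (7 + y)/√y (Y(y) = ((7 + y)/y)*√y = (7 + y)/√y)
V(x) = x (V(x) = (x + x)/2 = (2*x)/2 = x)
Q(z) = 2*z/(-1 + z) (Q(z) = (z + z)/(z - 1) = (2*z)/(-1 + z) = 2*z/(-1 + z))
Q(V(-2)) + Y(-28) = 2*(-2)/(-1 - 2) + (7 - 28)/√(-28) = 2*(-2)/(-3) - I*√7/14*(-21) = 2*(-2)*(-⅓) + 3*I*√7/2 = 4/3 + 3*I*√7/2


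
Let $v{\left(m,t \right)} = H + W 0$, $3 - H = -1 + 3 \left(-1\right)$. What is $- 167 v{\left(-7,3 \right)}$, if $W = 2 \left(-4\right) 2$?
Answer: $-1169$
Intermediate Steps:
$W = -16$ ($W = \left(-8\right) 2 = -16$)
$H = 7$ ($H = 3 - \left(-1 + 3 \left(-1\right)\right) = 3 - \left(-1 - 3\right) = 3 - -4 = 3 + 4 = 7$)
$v{\left(m,t \right)} = 7$ ($v{\left(m,t \right)} = 7 - 0 = 7 + 0 = 7$)
$- 167 v{\left(-7,3 \right)} = \left(-167\right) 7 = -1169$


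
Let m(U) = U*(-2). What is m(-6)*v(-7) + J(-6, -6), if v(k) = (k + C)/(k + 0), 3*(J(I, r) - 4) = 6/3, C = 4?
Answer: 206/21 ≈ 9.8095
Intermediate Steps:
J(I, r) = 14/3 (J(I, r) = 4 + (6/3)/3 = 4 + (6*(1/3))/3 = 4 + (1/3)*2 = 4 + 2/3 = 14/3)
m(U) = -2*U
v(k) = (4 + k)/k (v(k) = (k + 4)/(k + 0) = (4 + k)/k)
m(-6)*v(-7) + J(-6, -6) = (-2*(-6))*((4 - 7)/(-7)) + 14/3 = 12*(-1/7*(-3)) + 14/3 = 12*(3/7) + 14/3 = 36/7 + 14/3 = 206/21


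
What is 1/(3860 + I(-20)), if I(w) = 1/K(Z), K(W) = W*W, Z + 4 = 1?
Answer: 9/34741 ≈ 0.00025906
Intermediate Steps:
Z = -3 (Z = -4 + 1 = -3)
K(W) = W²
I(w) = ⅑ (I(w) = 1/((-3)²) = 1/9 = ⅑)
1/(3860 + I(-20)) = 1/(3860 + ⅑) = 1/(34741/9) = 9/34741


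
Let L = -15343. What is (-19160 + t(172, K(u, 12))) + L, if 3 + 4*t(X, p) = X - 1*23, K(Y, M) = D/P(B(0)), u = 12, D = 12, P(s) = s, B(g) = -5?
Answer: -68933/2 ≈ -34467.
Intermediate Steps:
K(Y, M) = -12/5 (K(Y, M) = 12/(-5) = 12*(-⅕) = -12/5)
t(X, p) = -13/2 + X/4 (t(X, p) = -¾ + (X - 1*23)/4 = -¾ + (X - 23)/4 = -¾ + (-23 + X)/4 = -¾ + (-23/4 + X/4) = -13/2 + X/4)
(-19160 + t(172, K(u, 12))) + L = (-19160 + (-13/2 + (¼)*172)) - 15343 = (-19160 + (-13/2 + 43)) - 15343 = (-19160 + 73/2) - 15343 = -38247/2 - 15343 = -68933/2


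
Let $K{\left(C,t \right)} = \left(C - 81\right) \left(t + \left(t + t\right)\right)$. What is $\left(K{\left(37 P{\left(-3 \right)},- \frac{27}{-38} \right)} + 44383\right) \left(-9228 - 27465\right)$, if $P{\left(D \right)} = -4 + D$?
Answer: $- \frac{30437100351}{19} \approx -1.602 \cdot 10^{9}$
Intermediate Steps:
$K{\left(C,t \right)} = 3 t \left(-81 + C\right)$ ($K{\left(C,t \right)} = \left(-81 + C\right) \left(t + 2 t\right) = \left(-81 + C\right) 3 t = 3 t \left(-81 + C\right)$)
$\left(K{\left(37 P{\left(-3 \right)},- \frac{27}{-38} \right)} + 44383\right) \left(-9228 - 27465\right) = \left(3 \left(- \frac{27}{-38}\right) \left(-81 + 37 \left(-4 - 3\right)\right) + 44383\right) \left(-9228 - 27465\right) = \left(3 \left(\left(-27\right) \left(- \frac{1}{38}\right)\right) \left(-81 + 37 \left(-7\right)\right) + 44383\right) \left(-36693\right) = \left(3 \cdot \frac{27}{38} \left(-81 - 259\right) + 44383\right) \left(-36693\right) = \left(3 \cdot \frac{27}{38} \left(-340\right) + 44383\right) \left(-36693\right) = \left(- \frac{13770}{19} + 44383\right) \left(-36693\right) = \frac{829507}{19} \left(-36693\right) = - \frac{30437100351}{19}$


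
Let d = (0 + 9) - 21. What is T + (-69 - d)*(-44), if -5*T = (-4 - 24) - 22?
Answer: 2518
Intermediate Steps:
d = -12 (d = 9 - 21 = -12)
T = 10 (T = -((-4 - 24) - 22)/5 = -(-28 - 22)/5 = -⅕*(-50) = 10)
T + (-69 - d)*(-44) = 10 + (-69 - 1*(-12))*(-44) = 10 + (-69 + 12)*(-44) = 10 - 57*(-44) = 10 + 2508 = 2518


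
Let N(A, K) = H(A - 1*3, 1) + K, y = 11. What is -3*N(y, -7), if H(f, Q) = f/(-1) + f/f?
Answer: 42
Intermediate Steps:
H(f, Q) = 1 - f (H(f, Q) = f*(-1) + 1 = -f + 1 = 1 - f)
N(A, K) = 4 + K - A (N(A, K) = (1 - (A - 1*3)) + K = (1 - (A - 3)) + K = (1 - (-3 + A)) + K = (1 + (3 - A)) + K = (4 - A) + K = 4 + K - A)
-3*N(y, -7) = -3*(4 - 7 - 1*11) = -3*(4 - 7 - 11) = -3*(-14) = 42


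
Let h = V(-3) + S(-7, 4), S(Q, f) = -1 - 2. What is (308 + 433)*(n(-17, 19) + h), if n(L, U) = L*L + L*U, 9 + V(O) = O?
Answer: -36309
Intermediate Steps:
V(O) = -9 + O
S(Q, f) = -3
n(L, U) = L² + L*U
h = -15 (h = (-9 - 3) - 3 = -12 - 3 = -15)
(308 + 433)*(n(-17, 19) + h) = (308 + 433)*(-17*(-17 + 19) - 15) = 741*(-17*2 - 15) = 741*(-34 - 15) = 741*(-49) = -36309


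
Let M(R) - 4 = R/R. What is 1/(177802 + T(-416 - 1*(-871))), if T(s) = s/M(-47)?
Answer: 1/177893 ≈ 5.6214e-6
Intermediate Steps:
M(R) = 5 (M(R) = 4 + R/R = 4 + 1 = 5)
T(s) = s/5
1/(177802 + T(-416 - 1*(-871))) = 1/(177802 + (-416 - 1*(-871))/5) = 1/(177802 + (-416 + 871)/5) = 1/(177802 + (⅕)*455) = 1/(177802 + 91) = 1/177893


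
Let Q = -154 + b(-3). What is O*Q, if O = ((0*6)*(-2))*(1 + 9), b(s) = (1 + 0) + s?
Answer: 0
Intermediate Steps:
b(s) = 1 + s
O = 0 (O = (0*(-2))*10 = 0*10 = 0)
Q = -156 (Q = -154 + (1 - 3) = -154 - 2 = -156)
O*Q = 0*(-156) = 0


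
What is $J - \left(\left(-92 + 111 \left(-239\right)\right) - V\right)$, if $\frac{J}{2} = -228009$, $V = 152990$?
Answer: $-276407$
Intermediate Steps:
$J = -456018$ ($J = 2 \left(-228009\right) = -456018$)
$J - \left(\left(-92 + 111 \left(-239\right)\right) - V\right) = -456018 - \left(\left(-92 + 111 \left(-239\right)\right) - 152990\right) = -456018 - \left(\left(-92 - 26529\right) - 152990\right) = -456018 - \left(-26621 - 152990\right) = -456018 - -179611 = -456018 + 179611 = -276407$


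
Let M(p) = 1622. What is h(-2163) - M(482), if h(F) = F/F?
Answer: -1621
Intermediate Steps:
h(F) = 1
h(-2163) - M(482) = 1 - 1*1622 = 1 - 1622 = -1621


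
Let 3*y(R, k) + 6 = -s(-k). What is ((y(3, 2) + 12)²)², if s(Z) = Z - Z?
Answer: 10000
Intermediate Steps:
s(Z) = 0
y(R, k) = -2 (y(R, k) = -2 + (-1*0)/3 = -2 + (⅓)*0 = -2 + 0 = -2)
((y(3, 2) + 12)²)² = ((-2 + 12)²)² = (10²)² = 100² = 10000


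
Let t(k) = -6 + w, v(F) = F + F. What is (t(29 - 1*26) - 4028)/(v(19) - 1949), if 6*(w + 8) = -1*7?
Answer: 24259/11466 ≈ 2.1157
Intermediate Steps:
w = -55/6 (w = -8 + (-1*7)/6 = -8 + (1/6)*(-7) = -8 - 7/6 = -55/6 ≈ -9.1667)
v(F) = 2*F
t(k) = -91/6 (t(k) = -6 - 55/6 = -91/6)
(t(29 - 1*26) - 4028)/(v(19) - 1949) = (-91/6 - 4028)/(2*19 - 1949) = -24259/(6*(38 - 1949)) = -24259/6/(-1911) = -24259/6*(-1/1911) = 24259/11466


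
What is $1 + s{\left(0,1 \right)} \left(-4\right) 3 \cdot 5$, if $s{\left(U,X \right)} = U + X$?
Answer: $-59$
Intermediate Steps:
$1 + s{\left(0,1 \right)} \left(-4\right) 3 \cdot 5 = 1 + \left(0 + 1\right) \left(-4\right) 3 \cdot 5 = 1 + 1 \left(\left(-12\right) 5\right) = 1 + 1 \left(-60\right) = 1 - 60 = -59$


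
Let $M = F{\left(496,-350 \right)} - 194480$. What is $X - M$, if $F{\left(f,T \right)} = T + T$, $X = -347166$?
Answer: $-151986$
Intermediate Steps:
$F{\left(f,T \right)} = 2 T$
$M = -195180$ ($M = 2 \left(-350\right) - 194480 = -700 - 194480 = -195180$)
$X - M = -347166 - -195180 = -347166 + 195180 = -151986$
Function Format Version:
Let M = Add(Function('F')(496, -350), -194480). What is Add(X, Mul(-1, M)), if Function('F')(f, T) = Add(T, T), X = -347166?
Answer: -151986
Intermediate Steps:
Function('F')(f, T) = Mul(2, T)
M = -195180 (M = Add(Mul(2, -350), -194480) = Add(-700, -194480) = -195180)
Add(X, Mul(-1, M)) = Add(-347166, Mul(-1, -195180)) = Add(-347166, 195180) = -151986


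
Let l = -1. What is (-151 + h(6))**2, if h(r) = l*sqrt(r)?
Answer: (151 + sqrt(6))**2 ≈ 23547.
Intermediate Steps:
h(r) = -sqrt(r)
(-151 + h(6))**2 = (-151 - sqrt(6))**2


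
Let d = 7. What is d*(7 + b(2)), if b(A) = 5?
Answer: 84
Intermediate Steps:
d*(7 + b(2)) = 7*(7 + 5) = 7*12 = 84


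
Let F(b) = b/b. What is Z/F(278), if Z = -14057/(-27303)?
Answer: 14057/27303 ≈ 0.51485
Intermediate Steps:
F(b) = 1
Z = 14057/27303 (Z = -14057*(-1/27303) = 14057/27303 ≈ 0.51485)
Z/F(278) = (14057/27303)/1 = (14057/27303)*1 = 14057/27303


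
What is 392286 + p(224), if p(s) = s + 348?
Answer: 392858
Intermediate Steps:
p(s) = 348 + s
392286 + p(224) = 392286 + (348 + 224) = 392286 + 572 = 392858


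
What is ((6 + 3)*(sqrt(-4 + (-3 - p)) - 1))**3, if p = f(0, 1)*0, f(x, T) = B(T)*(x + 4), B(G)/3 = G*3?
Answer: 14580 - 2916*I*sqrt(7) ≈ 14580.0 - 7715.0*I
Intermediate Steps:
B(G) = 9*G (B(G) = 3*(G*3) = 3*(3*G) = 9*G)
f(x, T) = 9*T*(4 + x) (f(x, T) = (9*T)*(x + 4) = (9*T)*(4 + x) = 9*T*(4 + x))
p = 0 (p = (9*1*(4 + 0))*0 = (9*1*4)*0 = 36*0 = 0)
((6 + 3)*(sqrt(-4 + (-3 - p)) - 1))**3 = ((6 + 3)*(sqrt(-4 + (-3 - 1*0)) - 1))**3 = (9*(sqrt(-4 + (-3 + 0)) - 1))**3 = (9*(sqrt(-4 - 3) - 1))**3 = (9*(sqrt(-7) - 1))**3 = (9*(I*sqrt(7) - 1))**3 = (9*(-1 + I*sqrt(7)))**3 = (-9 + 9*I*sqrt(7))**3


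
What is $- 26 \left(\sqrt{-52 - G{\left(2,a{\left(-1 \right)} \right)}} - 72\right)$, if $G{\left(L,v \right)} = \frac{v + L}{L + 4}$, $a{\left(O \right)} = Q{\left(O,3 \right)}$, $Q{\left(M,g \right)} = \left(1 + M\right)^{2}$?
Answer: $1872 - \frac{26 i \sqrt{471}}{3} \approx 1872.0 - 188.09 i$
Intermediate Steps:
$a{\left(O \right)} = \left(1 + O\right)^{2}$
$G{\left(L,v \right)} = \frac{L + v}{4 + L}$
$- 26 \left(\sqrt{-52 - G{\left(2,a{\left(-1 \right)} \right)}} - 72\right) = - 26 \left(\sqrt{-52 - \frac{2 + \left(1 - 1\right)^{2}}{4 + 2}} - 72\right) = - 26 \left(\sqrt{-52 - \frac{2 + 0^{2}}{6}} - 72\right) = - 26 \left(\sqrt{-52 - \frac{2 + 0}{6}} - 72\right) = - 26 \left(\sqrt{-52 - \frac{1}{6} \cdot 2} - 72\right) = - 26 \left(\sqrt{-52 - \frac{1}{3}} - 72\right) = - 26 \left(\sqrt{- \frac{157}{3}} - 72\right) = - 26 \left(\frac{i \sqrt{471}}{3} - 72\right) = - 26 \left(-72 + \frac{i \sqrt{471}}{3}\right) = 1872 - \frac{26 i \sqrt{471}}{3}$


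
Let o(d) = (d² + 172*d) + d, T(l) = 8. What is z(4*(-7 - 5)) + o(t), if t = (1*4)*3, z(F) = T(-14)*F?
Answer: 1836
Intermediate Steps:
z(F) = 8*F
t = 12 (t = 4*3 = 12)
o(d) = d² + 173*d
z(4*(-7 - 5)) + o(t) = 8*(4*(-7 - 5)) + 12*(173 + 12) = 8*(4*(-12)) + 12*185 = 8*(-48) + 2220 = -384 + 2220 = 1836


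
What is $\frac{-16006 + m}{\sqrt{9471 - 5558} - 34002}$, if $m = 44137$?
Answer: $- \frac{956510262}{1156132091} - \frac{28131 \sqrt{3913}}{1156132091} \approx -0.82886$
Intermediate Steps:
$\frac{-16006 + m}{\sqrt{9471 - 5558} - 34002} = \frac{-16006 + 44137}{\sqrt{9471 - 5558} - 34002} = \frac{28131}{\sqrt{3913} - 34002} = \frac{28131}{-34002 + \sqrt{3913}}$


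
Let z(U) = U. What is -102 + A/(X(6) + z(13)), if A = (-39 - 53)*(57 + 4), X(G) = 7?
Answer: -1913/5 ≈ -382.60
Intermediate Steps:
A = -5612 (A = -92*61 = -5612)
-102 + A/(X(6) + z(13)) = -102 - 5612/(7 + 13) = -102 - 5612/20 = -102 + (1/20)*(-5612) = -102 - 1403/5 = -1913/5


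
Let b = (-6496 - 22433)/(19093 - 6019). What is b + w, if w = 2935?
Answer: 12781087/4358 ≈ 2932.8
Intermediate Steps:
b = -9643/4358 (b = -28929/13074 = -28929*1/13074 = -9643/4358 ≈ -2.2127)
b + w = -9643/4358 + 2935 = 12781087/4358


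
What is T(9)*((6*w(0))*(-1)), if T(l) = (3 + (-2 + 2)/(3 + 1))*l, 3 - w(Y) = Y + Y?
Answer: -486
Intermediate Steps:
w(Y) = 3 - 2*Y (w(Y) = 3 - (Y + Y) = 3 - 2*Y)
T(l) = 3*l (T(l) = (3 + 0/4)*l = (3 + 0*(1/4))*l = (3 + 0)*l = 3*l)
T(9)*((6*w(0))*(-1)) = (3*9)*((6*(3 - 2*0))*(-1)) = 27*((6*(3 + 0))*(-1)) = 27*((6*3)*(-1)) = 27*(18*(-1)) = 27*(-18) = -486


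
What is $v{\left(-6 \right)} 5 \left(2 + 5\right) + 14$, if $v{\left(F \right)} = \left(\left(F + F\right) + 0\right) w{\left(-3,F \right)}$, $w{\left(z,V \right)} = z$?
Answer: $1274$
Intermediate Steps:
$v{\left(F \right)} = - 6 F$ ($v{\left(F \right)} = \left(\left(F + F\right) + 0\right) \left(-3\right) = \left(2 F + 0\right) \left(-3\right) = 2 F \left(-3\right) = - 6 F$)
$v{\left(-6 \right)} 5 \left(2 + 5\right) + 14 = \left(-6\right) \left(-6\right) 5 \left(2 + 5\right) + 14 = 36 \cdot 5 \cdot 7 + 14 = 36 \cdot 35 + 14 = 1260 + 14 = 1274$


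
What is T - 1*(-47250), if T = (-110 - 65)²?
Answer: 77875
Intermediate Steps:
T = 30625 (T = (-175)² = 30625)
T - 1*(-47250) = 30625 - 1*(-47250) = 30625 + 47250 = 77875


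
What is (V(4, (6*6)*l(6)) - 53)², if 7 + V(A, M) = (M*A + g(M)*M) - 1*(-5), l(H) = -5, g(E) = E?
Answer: 1000140625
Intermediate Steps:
V(A, M) = -2 + M² + A*M (V(A, M) = -7 + ((M*A + M*M) - 1*(-5)) = -7 + ((A*M + M²) + 5) = -7 + ((M² + A*M) + 5) = -7 + (5 + M² + A*M) = -2 + M² + A*M)
(V(4, (6*6)*l(6)) - 53)² = ((-2 + ((6*6)*(-5))² + 4*((6*6)*(-5))) - 53)² = ((-2 + (36*(-5))² + 4*(36*(-5))) - 53)² = ((-2 + (-180)² + 4*(-180)) - 53)² = ((-2 + 32400 - 720) - 53)² = (31678 - 53)² = 31625² = 1000140625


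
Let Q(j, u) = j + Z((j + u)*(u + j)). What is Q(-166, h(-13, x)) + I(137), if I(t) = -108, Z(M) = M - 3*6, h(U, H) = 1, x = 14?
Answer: 26933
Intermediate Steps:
Z(M) = -18 + M (Z(M) = M - 18 = -18 + M)
Q(j, u) = -18 + j + (j + u)² (Q(j, u) = j + (-18 + (j + u)*(u + j)) = j + (-18 + (j + u)*(j + u)) = j + (-18 + (j + u)²) = -18 + j + (j + u)²)
Q(-166, h(-13, x)) + I(137) = (-18 - 166 + (-166)² + 1² + 2*(-166)*1) - 108 = (-18 - 166 + 27556 + 1 - 332) - 108 = 27041 - 108 = 26933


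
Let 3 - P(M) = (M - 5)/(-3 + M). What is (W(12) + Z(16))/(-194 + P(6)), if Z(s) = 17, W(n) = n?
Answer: -87/574 ≈ -0.15157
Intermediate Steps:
P(M) = 3 - (-5 + M)/(-3 + M) (P(M) = 3 - (M - 5)/(-3 + M) = 3 - (-5 + M)/(-3 + M))
(W(12) + Z(16))/(-194 + P(6)) = (12 + 17)/(-194 + 2*(-2 + 6)/(-3 + 6)) = 29/(-194 + 2*4/3) = 29/(-194 + 2*(1/3)*4) = 29/(-194 + 8/3) = 29/(-574/3) = 29*(-3/574) = -87/574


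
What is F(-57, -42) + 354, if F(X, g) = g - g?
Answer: 354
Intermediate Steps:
F(X, g) = 0
F(-57, -42) + 354 = 0 + 354 = 354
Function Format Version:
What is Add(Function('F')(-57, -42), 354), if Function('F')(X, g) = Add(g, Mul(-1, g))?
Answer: 354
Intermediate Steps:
Function('F')(X, g) = 0
Add(Function('F')(-57, -42), 354) = Add(0, 354) = 354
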